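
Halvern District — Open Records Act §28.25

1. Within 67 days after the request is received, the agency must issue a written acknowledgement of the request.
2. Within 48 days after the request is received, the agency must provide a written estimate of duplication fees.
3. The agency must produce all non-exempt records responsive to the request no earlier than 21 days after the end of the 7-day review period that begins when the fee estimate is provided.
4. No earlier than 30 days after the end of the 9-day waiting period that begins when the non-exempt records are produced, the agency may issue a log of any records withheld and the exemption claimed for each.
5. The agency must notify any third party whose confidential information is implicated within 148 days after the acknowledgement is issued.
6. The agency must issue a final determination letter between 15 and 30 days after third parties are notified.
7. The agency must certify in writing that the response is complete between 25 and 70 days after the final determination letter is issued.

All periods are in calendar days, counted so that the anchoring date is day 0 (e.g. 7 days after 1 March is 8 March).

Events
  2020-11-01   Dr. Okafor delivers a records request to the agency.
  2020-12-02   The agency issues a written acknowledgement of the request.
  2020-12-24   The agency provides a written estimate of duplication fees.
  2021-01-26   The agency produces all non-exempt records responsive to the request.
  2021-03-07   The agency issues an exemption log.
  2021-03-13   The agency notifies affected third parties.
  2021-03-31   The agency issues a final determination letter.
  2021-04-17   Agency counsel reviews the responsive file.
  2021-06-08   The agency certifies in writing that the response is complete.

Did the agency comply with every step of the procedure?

No

Step 1 — counting 67 days from 2020-11-01 (when the request is received) gives a deadline of 2021-01-07; done 2020-12-02 — timely.
Step 2 — counting 48 days from 2020-11-01 (when the request is received) gives a deadline of 2020-12-19; not done until 2020-12-24, 5 days after the deadline.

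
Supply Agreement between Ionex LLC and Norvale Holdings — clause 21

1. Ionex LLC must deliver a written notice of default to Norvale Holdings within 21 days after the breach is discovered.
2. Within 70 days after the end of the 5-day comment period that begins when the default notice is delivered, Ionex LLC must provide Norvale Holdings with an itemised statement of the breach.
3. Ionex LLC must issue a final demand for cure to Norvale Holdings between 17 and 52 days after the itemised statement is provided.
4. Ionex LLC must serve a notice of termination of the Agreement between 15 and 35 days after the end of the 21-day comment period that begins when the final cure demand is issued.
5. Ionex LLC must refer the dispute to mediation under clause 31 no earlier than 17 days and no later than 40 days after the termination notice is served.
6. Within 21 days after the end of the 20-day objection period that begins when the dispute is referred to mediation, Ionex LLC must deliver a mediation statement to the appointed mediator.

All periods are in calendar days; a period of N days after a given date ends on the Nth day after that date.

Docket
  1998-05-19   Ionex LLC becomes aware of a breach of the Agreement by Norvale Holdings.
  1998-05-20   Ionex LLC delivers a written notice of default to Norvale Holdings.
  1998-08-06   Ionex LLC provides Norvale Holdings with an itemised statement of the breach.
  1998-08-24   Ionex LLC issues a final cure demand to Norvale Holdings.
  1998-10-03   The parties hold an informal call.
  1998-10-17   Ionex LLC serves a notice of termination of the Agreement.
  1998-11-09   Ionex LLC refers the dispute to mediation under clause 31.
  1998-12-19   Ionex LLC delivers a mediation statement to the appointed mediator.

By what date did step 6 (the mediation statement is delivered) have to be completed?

The dispute is referred to mediation on 1998-11-09; the 20-day objection period therefore ends 1998-11-29, and step 6 runs from that date. 21 days after 1998-11-29 is 1998-12-20.

1998-12-20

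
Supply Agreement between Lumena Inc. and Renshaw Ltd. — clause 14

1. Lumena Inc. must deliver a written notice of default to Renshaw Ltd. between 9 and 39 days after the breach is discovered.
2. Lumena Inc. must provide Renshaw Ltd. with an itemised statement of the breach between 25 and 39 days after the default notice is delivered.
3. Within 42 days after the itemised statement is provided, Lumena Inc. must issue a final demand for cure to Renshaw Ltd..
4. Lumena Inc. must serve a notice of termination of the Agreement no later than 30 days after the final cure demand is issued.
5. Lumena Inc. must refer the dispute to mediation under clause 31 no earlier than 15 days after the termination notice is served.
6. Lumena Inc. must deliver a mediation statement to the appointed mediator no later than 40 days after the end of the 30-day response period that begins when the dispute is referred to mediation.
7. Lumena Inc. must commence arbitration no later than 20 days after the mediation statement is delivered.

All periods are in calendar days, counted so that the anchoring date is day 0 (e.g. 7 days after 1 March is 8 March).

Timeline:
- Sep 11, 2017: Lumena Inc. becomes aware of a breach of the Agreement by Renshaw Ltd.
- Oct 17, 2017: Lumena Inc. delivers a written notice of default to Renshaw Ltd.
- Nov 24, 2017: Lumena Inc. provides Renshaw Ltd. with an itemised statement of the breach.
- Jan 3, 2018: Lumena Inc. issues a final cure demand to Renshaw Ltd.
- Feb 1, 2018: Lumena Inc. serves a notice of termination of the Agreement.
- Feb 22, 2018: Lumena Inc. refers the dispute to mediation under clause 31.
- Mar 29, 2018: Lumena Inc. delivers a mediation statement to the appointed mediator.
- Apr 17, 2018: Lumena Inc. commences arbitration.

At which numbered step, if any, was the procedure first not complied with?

(1) the permitted window runs from Sep 11, 2017 + 9 = Sep 20, 2017 to Sep 11, 2017 + 39 = Oct 20, 2017; Oct 17, 2017 falls inside that range.
(2) the permitted window runs from Oct 17, 2017 + 25 = Nov 11, 2017 to Oct 17, 2017 + 39 = Nov 25, 2017; done Nov 24, 2017 — within the window.
(3) due by Nov 24, 2017 + 42 days = Jan 5, 2018; completed Jan 3, 2018, before the deadline.
(4) due by Jan 3, 2018 + 30 days = Feb 2, 2018; completed Feb 1, 2018, before the deadline.
(5) permitted from Feb 1, 2018 + 15 days = Feb 16, 2018 onward; done Feb 22, 2018 — permitted.
(6) due by Mar 24, 2018 + 40 days = May 3, 2018; done Mar 29, 2018 — timely.
(7) due by Mar 29, 2018 + 20 days = Apr 18, 2018; completed Apr 17, 2018, before the deadline.

None — every step was satisfied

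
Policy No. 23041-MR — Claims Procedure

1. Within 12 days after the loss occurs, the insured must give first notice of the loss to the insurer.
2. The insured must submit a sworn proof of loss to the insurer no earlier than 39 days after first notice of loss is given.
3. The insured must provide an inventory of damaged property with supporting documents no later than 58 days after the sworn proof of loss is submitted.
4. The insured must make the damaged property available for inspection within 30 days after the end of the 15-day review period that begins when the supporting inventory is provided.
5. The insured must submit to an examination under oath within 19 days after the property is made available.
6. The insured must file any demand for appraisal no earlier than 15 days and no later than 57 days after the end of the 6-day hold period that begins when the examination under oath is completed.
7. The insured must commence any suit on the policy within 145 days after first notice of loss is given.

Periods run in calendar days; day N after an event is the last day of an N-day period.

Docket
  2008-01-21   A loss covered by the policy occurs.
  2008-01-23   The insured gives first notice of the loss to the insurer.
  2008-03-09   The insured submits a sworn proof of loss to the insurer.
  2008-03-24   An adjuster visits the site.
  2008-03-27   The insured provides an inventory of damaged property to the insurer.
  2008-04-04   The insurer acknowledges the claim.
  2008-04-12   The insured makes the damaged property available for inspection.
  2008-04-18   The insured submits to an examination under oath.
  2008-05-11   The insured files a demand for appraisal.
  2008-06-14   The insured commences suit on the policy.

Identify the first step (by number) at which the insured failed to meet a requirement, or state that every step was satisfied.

(1) due by 2008-01-21 + 12 days = 2008-02-02; done 2008-01-23 — timely.
(2) permitted from 2008-01-23 + 39 days = 2008-03-02 onward; done 2008-03-09, after the minimum wait.
(3) due by 2008-03-09 + 58 days = 2008-05-06; 2008-03-27 is within that limit.
(4) due by 2008-04-11 + 30 days = 2008-05-11; 2008-04-12 is within that limit.
(5) due by 2008-04-12 + 19 days = 2008-05-01; completed 2008-04-18, before the deadline.
(6) the permitted window runs from 2008-04-24 + 15 = 2008-05-09 to 2008-04-24 + 57 = 2008-06-20; 2008-05-11 falls inside that range.
(7) due by 2008-01-23 + 145 days = 2008-06-16; completed 2008-06-14, before the deadline.

None — every step was satisfied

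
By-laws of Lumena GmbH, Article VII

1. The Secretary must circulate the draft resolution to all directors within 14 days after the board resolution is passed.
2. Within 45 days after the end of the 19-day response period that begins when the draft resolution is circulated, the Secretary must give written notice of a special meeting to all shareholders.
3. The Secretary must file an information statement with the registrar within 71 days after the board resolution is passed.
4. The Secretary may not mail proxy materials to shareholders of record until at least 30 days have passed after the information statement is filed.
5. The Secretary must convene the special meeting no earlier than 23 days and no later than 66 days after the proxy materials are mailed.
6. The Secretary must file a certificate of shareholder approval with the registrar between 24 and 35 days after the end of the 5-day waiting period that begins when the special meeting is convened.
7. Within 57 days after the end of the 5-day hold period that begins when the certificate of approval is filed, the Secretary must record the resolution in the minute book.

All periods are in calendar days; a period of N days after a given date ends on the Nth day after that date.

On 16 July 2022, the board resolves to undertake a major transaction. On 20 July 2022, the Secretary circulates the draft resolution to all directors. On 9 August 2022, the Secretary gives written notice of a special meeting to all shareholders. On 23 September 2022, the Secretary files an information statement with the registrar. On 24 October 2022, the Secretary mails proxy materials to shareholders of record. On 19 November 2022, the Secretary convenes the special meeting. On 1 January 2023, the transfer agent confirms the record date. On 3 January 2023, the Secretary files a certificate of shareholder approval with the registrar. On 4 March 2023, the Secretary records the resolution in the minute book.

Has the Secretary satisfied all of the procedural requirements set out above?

No

Step 1: 14 days after 16 July 2022 (when the board resolution is passed) is 30 July 2022; completed 20 July 2022, before the deadline.
Step 2: 45 days after 8 August 2022 (end of the 19-day response period, which began when the draft resolution is circulated on 20 July 2022) is 22 September 2022; done 9 August 2022 — timely.
Step 3: 71 days after 16 July 2022 (when the board resolution is passed) is 25 September 2022; 23 September 2022 is within that limit.
Step 4: the earliest permitted date is 30 days after 23 September 2022 (when the information statement is filed), i.e. 23 October 2022; 24 October 2022 is on or after that date.
Step 5: the window is 23–66 days after 24 October 2022 (when the proxy materials are mailed), so 16 November 2022 through 29 December 2022; 19 November 2022 falls inside that range.
Step 6: the window is 24–35 days after 24 November 2022 (end of the 5-day waiting period, which began when the special meeting is convened on 19 November 2022), so 18 December 2022 through 29 December 2022; 3 January 2023 is 5 days past the end of the window.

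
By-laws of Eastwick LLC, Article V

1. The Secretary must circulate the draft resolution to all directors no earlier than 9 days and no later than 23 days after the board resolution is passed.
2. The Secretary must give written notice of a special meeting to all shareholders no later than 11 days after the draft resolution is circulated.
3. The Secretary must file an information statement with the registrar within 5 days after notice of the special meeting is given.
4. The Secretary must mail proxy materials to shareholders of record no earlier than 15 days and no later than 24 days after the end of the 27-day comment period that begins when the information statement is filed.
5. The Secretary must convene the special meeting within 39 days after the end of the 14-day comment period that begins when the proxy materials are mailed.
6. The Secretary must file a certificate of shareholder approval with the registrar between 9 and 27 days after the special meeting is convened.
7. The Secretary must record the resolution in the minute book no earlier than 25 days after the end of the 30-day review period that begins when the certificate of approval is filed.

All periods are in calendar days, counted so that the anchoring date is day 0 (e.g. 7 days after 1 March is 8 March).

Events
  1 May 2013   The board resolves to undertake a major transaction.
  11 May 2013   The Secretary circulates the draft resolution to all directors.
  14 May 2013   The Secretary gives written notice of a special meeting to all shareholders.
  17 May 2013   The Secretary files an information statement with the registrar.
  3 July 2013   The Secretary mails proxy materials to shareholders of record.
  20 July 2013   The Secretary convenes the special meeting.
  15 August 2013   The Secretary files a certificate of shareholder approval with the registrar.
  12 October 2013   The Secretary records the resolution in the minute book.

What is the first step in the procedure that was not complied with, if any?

(1) the permitted window runs from 1 May 2013 + 9 = 10 May 2013 to 1 May 2013 + 23 = 24 May 2013; 11 May 2013 falls inside that range.
(2) due by 11 May 2013 + 11 days = 22 May 2013; done 14 May 2013 — timely.
(3) due by 14 May 2013 + 5 days = 19 May 2013; 17 May 2013 is within that limit.
(4) the permitted window runs from 13 June 2013 + 15 = 28 June 2013 to 13 June 2013 + 24 = 7 July 2013; done 3 July 2013 — within the window.
(5) due by 17 July 2013 + 39 days = 25 August 2013; 20 July 2013 is within that limit.
(6) the permitted window runs from 20 July 2013 + 9 = 29 July 2013 to 20 July 2013 + 27 = 16 August 2013; done 15 August 2013, which is between those dates.
(7) permitted from 14 September 2013 + 25 days = 9 October 2013 onward; 12 October 2013 is on or after that date.

None — every step was satisfied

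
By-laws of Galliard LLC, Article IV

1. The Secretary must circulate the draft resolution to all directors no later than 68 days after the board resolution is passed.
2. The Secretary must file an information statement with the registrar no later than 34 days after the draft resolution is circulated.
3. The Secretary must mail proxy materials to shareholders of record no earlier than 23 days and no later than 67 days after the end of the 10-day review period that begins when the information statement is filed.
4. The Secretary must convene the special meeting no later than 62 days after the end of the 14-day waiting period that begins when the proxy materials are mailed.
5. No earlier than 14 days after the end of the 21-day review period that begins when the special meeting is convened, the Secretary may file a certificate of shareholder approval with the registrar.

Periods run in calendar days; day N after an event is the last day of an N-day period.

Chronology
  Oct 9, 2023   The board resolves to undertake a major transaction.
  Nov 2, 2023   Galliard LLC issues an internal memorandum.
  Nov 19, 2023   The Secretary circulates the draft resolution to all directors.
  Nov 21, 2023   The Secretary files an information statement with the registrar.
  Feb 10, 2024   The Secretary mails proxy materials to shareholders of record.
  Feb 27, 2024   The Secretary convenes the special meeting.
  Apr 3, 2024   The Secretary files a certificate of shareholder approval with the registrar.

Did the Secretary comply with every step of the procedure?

Step 1 — counting 68 days from Oct 9, 2023 (when the board resolution is passed) gives a deadline of Dec 16, 2023; done Nov 19, 2023 — timely.
Step 2 — counting 34 days from Nov 19, 2023 (when the draft resolution is circulated) gives a deadline of Dec 23, 2023; Nov 21, 2023 is within that limit.
Step 3 — 23 and 67 days from Dec 1, 2023 (end of the 10-day review period, which began when the information statement is filed on Nov 21, 2023) are Dec 24, 2023 and Feb 6, 2024 respectively; done Feb 10, 2024 — 4 days after the window closed.
The analysis stops there.

No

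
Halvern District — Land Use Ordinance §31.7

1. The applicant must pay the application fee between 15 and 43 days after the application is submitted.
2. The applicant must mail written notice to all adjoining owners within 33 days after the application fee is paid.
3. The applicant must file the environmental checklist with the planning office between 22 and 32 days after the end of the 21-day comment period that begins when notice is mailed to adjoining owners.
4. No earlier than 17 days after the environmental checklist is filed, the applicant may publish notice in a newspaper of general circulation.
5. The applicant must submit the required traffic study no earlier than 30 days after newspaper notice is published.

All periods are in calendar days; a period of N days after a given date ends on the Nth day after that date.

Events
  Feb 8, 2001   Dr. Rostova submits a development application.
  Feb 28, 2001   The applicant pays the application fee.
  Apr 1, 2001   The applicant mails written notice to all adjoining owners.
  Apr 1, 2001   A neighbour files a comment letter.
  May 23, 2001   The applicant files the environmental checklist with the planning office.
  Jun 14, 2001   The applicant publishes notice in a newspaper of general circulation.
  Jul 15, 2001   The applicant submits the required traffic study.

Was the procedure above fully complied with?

Yes

Step 1 — 15 and 43 days from Feb 8, 2001 (when the application is submitted) are Feb 23, 2001 and Mar 23, 2001 respectively; done Feb 28, 2001 — within the window.
Step 2 — counting 33 days from Feb 28, 2001 (when the application fee is paid) gives a deadline of Apr 2, 2001; Apr 1, 2001 is within that limit.
Step 3 — 22 and 32 days from Apr 22, 2001 (end of the 21-day comment period, which began when notice is mailed to adjoining owners on Apr 1, 2001) are May 14, 2001 and May 24, 2001 respectively; done May 23, 2001, which is between those dates.
Step 4 — must wait 17 days from May 23, 2001 (when the environmental checklist is filed), so not before Jun 9, 2001; done Jun 14, 2001 — permitted.
Step 5 — must wait 30 days from Jun 14, 2001 (when newspaper notice is published), so not before Jul 14, 2001; Jul 15, 2001 is on or after that date.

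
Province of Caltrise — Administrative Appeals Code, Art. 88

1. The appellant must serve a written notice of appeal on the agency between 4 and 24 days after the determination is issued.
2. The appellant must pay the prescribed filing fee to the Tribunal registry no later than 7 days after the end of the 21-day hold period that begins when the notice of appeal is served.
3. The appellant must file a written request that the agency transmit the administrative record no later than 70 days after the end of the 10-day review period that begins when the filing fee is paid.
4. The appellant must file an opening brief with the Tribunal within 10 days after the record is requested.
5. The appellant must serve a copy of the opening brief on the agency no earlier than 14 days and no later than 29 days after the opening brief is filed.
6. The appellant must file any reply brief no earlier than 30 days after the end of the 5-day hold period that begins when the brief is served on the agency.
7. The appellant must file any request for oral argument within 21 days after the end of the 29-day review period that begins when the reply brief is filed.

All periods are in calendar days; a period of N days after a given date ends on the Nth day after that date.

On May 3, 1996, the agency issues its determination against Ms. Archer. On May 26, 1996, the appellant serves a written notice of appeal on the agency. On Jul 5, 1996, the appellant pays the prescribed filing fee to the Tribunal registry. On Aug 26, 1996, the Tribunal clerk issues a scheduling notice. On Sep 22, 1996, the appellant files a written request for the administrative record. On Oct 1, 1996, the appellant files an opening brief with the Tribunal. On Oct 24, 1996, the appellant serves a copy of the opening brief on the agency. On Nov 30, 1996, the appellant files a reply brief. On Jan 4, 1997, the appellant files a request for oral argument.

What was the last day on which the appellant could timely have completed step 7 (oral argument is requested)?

The reply brief is filed on Nov 30, 1996; the 29-day review period therefore ends Dec 29, 1996, and step 7 runs from that date. 21 days after Dec 29, 1996 is Jan 19, 1997.

Jan 19, 1997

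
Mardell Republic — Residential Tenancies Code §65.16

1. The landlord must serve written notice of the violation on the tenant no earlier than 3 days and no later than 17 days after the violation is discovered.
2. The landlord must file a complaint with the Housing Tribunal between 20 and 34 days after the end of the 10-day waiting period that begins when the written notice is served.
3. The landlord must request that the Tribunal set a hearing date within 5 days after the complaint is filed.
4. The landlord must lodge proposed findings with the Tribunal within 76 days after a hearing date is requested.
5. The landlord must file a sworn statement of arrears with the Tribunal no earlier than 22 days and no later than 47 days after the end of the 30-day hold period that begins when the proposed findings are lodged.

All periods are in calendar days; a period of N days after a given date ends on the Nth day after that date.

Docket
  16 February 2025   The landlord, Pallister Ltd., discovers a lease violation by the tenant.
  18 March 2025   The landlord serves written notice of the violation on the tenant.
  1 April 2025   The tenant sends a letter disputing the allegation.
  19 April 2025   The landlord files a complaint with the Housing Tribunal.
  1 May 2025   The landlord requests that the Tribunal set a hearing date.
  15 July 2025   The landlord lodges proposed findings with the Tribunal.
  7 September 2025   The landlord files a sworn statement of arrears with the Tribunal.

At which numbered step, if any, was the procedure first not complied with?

Step 1

Step 1 — 3 and 17 days from 16 February 2025 (when the violation is discovered) are 19 February 2025 and 5 March 2025 respectively; 18 March 2025 is 13 days past the end of the window.
Later steps need not be reached.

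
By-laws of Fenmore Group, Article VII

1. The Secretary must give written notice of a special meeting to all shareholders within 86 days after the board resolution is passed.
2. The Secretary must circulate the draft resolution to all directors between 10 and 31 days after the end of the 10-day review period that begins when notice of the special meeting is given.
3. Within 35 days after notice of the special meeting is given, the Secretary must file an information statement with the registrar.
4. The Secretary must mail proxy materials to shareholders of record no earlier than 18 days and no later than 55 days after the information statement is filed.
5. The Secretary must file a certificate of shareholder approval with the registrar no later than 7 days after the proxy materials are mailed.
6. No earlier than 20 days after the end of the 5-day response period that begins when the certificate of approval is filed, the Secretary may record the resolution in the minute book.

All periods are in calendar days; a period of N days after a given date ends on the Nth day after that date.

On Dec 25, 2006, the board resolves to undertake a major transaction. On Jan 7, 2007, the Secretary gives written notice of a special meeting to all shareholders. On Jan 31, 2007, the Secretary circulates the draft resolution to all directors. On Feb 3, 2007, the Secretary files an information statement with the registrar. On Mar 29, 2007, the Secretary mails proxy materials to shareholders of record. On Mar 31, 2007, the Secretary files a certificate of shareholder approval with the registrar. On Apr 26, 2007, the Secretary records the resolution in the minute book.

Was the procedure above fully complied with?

Yes

(1) due by Dec 25, 2006 + 86 days = Mar 21, 2007; completed Jan 7, 2007, before the deadline.
(2) the permitted window runs from Jan 17, 2007 + 10 = Jan 27, 2007 to Jan 17, 2007 + 31 = Feb 17, 2007; Jan 31, 2007 falls inside that range.
(3) due by Jan 7, 2007 + 35 days = Feb 11, 2007; Feb 3, 2007 is within that limit.
(4) the permitted window runs from Feb 3, 2007 + 18 = Feb 21, 2007 to Feb 3, 2007 + 55 = Mar 30, 2007; done Mar 29, 2007 — within the window.
(5) due by Mar 29, 2007 + 7 days = Apr 5, 2007; done Mar 31, 2007 — timely.
(6) permitted from Apr 5, 2007 + 20 days = Apr 25, 2007 onward; done Apr 26, 2007 — permitted.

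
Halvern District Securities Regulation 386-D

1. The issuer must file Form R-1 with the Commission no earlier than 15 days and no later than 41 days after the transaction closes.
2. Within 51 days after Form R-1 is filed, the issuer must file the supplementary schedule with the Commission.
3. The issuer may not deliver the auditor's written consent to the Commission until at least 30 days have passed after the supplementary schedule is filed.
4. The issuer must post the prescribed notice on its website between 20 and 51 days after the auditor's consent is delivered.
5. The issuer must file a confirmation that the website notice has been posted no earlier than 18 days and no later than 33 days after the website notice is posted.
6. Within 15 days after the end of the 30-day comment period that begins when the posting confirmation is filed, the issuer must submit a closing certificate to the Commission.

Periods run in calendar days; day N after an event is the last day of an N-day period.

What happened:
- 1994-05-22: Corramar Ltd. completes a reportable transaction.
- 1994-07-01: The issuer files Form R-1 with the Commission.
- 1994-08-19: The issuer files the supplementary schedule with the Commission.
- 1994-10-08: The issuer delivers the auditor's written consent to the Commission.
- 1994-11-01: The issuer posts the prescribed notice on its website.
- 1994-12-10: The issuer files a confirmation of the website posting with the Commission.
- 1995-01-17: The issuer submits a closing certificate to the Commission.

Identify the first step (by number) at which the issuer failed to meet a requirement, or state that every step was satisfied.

Step 5

Step 1 — 15 and 41 days from 1994-05-22 (when the transaction closes) are 1994-06-06 and 1994-07-02 respectively; done 1994-07-01, which is between those dates.
Step 2 — counting 51 days from 1994-07-01 (when Form R-1 is filed) gives a deadline of 1994-08-21; completed 1994-08-19, before the deadline.
Step 3 — must wait 30 days from 1994-08-19 (when the supplementary schedule is filed), so not before 1994-09-18; done 1994-10-08, after the minimum wait.
Step 4 — 20 and 51 days from 1994-10-08 (when the auditor's consent is delivered) are 1994-10-28 and 1994-11-28 respectively; done 1994-11-01 — within the window.
Step 5 — 18 and 33 days from 1994-11-01 (when the website notice is posted) are 1994-11-19 and 1994-12-04 respectively; done 1994-12-10 — 6 days after the window closed.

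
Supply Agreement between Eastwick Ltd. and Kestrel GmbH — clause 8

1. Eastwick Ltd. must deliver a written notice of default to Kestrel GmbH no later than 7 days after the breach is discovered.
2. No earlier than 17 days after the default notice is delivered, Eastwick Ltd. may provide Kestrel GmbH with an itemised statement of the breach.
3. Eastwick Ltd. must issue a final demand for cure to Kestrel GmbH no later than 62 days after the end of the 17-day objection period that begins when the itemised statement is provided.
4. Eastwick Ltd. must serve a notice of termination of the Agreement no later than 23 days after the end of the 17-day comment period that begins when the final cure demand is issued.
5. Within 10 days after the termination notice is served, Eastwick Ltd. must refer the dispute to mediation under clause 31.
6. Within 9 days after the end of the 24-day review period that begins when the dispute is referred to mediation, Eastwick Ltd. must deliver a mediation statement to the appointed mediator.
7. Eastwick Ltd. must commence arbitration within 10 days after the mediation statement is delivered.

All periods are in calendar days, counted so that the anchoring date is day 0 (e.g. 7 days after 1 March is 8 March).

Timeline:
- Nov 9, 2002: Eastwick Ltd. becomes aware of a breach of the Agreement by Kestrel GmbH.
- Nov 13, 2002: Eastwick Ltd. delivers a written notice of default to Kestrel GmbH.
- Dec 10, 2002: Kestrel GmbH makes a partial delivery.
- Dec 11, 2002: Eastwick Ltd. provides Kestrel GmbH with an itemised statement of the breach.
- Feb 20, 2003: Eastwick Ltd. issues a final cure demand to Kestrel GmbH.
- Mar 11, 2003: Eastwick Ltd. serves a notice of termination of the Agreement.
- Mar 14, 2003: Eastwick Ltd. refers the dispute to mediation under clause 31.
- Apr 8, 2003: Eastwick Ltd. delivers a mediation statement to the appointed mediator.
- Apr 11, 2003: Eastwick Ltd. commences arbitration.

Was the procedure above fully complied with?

Yes

Step 1 — counting 7 days from Nov 9, 2002 (when the breach is discovered) gives a deadline of Nov 16, 2002; done Nov 13, 2002 — timely.
Step 2 — must wait 17 days from Nov 13, 2002 (when the default notice is delivered), so not before Nov 30, 2002; done Dec 11, 2002 — permitted.
Step 3 — counting 62 days from Dec 28, 2002 (end of the 17-day objection period, which began when the itemised statement is provided on Dec 11, 2002) gives a deadline of Feb 28, 2003; Feb 20, 2003 is within that limit.
Step 4 — counting 23 days from Mar 9, 2003 (end of the 17-day comment period, which began when the final cure demand is issued on Feb 20, 2003) gives a deadline of Apr 1, 2003; Mar 11, 2003 is within that limit.
Step 5 — counting 10 days from Mar 11, 2003 (when the termination notice is served) gives a deadline of Mar 21, 2003; Mar 14, 2003 is within that limit.
Step 6 — counting 9 days from Apr 7, 2003 (end of the 24-day review period, which began when the dispute is referred to mediation on Mar 14, 2003) gives a deadline of Apr 16, 2003; Apr 8, 2003 is within that limit.
Step 7 — counting 10 days from Apr 8, 2003 (when the mediation statement is delivered) gives a deadline of Apr 18, 2003; completed Apr 11, 2003, before the deadline.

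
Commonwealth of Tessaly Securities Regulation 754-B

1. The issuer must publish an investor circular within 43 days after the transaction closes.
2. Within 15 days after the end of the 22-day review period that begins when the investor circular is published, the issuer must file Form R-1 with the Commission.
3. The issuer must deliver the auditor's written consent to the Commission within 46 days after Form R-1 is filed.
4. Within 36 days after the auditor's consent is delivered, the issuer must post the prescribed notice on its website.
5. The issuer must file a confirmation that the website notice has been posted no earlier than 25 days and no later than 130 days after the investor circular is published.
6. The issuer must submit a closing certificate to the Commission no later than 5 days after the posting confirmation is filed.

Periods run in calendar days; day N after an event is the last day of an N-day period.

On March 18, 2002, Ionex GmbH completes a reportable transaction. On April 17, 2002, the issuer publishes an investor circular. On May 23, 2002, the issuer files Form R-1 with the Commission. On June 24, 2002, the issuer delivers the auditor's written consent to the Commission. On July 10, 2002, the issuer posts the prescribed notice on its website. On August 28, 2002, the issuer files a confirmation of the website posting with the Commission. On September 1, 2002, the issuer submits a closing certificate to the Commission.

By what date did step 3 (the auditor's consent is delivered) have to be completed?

July 8, 2002

Step 3 runs from May 23, 2002, when Form R-1 is filed. 46 days after May 23, 2002 is July 8, 2002.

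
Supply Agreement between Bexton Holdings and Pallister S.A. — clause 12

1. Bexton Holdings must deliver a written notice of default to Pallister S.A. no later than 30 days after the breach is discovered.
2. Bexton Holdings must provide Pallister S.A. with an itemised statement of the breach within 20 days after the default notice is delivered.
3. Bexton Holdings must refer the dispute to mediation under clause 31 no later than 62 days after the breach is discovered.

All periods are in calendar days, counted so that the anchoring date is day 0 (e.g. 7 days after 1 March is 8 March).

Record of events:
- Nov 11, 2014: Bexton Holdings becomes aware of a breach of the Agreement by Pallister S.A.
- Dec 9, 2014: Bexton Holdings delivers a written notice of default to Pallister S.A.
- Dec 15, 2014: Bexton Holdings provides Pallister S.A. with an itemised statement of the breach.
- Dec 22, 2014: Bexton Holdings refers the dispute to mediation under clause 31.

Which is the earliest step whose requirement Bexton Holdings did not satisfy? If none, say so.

None — every step was satisfied

Step 1 — counting 30 days from Nov 11, 2014 (when the breach is discovered) gives a deadline of Dec 11, 2014; completed Dec 9, 2014, before the deadline.
Step 2 — counting 20 days from Dec 9, 2014 (when the default notice is delivered) gives a deadline of Dec 29, 2014; done Dec 15, 2014 — timely.
Step 3 — counting 62 days from Nov 11, 2014 (when the breach is discovered) gives a deadline of Jan 12, 2015; Dec 22, 2014 is within that limit.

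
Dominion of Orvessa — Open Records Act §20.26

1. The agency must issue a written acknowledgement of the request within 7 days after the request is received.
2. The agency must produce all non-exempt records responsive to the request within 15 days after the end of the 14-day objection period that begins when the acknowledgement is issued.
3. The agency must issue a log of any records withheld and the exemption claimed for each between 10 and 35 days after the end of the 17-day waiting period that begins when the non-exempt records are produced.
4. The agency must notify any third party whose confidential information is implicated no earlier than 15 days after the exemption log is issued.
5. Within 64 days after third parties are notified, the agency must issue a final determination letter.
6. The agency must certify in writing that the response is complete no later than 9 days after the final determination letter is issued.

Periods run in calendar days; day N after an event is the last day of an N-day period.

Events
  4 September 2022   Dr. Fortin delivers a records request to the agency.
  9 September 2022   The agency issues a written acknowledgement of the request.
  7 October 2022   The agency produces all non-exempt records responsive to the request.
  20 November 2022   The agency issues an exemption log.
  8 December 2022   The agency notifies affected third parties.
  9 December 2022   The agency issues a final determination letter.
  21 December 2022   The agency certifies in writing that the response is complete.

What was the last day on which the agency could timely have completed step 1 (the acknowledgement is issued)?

11 September 2022

Step 1 runs from 4 September 2022, when the request is received. 7 days after 4 September 2022 is 11 September 2022.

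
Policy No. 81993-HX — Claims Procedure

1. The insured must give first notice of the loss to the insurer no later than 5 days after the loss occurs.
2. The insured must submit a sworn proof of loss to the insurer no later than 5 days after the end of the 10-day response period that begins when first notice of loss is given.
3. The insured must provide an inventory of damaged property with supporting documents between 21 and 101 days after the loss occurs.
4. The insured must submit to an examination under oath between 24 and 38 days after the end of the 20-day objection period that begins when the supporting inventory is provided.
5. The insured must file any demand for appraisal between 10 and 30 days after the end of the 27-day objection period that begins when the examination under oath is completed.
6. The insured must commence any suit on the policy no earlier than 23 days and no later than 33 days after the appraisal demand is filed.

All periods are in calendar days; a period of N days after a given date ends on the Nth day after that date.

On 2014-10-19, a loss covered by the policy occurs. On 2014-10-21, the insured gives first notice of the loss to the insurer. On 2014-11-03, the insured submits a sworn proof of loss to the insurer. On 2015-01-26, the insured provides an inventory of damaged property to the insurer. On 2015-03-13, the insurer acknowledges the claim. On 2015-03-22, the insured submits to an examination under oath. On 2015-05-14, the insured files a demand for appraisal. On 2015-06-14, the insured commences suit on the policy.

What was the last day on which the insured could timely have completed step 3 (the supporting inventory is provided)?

2015-01-28

Step 3 runs from 2014-10-19, when the loss occurs. The window is 21–101 days after 2014-10-19; it closes on 2015-01-28.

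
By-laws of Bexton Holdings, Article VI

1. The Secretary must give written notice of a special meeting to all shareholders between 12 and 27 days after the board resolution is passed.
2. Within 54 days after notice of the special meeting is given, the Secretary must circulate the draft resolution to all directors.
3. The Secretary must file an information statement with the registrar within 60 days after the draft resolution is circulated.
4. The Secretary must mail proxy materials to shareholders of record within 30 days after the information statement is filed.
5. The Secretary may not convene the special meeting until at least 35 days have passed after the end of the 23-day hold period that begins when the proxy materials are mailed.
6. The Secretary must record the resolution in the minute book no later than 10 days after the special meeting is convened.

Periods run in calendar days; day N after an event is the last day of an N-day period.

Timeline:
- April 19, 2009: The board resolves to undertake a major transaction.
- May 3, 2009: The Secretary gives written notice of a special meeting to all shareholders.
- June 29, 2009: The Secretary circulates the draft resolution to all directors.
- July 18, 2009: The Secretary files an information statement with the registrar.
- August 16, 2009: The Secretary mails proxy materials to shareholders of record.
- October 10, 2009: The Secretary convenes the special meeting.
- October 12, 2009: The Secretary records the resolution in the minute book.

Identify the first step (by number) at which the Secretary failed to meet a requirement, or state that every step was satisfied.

Step 2

(1) the permitted window runs from April 19, 2009 + 12 = May 1, 2009 to April 19, 2009 + 27 = May 16, 2009; done May 3, 2009 — within the window.
(2) due by May 3, 2009 + 54 days = June 26, 2009; not done until June 29, 2009, 3 days after the deadline.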